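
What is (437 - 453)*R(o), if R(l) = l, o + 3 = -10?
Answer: 208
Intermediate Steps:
o = -13 (o = -3 - 10 = -13)
(437 - 453)*R(o) = (437 - 453)*(-13) = -16*(-13) = 208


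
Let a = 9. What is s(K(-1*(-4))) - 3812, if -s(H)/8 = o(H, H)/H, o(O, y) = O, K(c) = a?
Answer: -3820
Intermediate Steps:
K(c) = 9
s(H) = -8 (s(H) = -8*H/H = -8*1 = -8)
s(K(-1*(-4))) - 3812 = -8 - 3812 = -3820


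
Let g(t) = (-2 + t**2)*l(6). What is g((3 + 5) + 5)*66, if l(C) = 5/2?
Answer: 27555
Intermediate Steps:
l(C) = 5/2 (l(C) = 5*(1/2) = 5/2)
g(t) = -5 + 5*t**2/2 (g(t) = (-2 + t**2)*(5/2) = -5 + 5*t**2/2)
g((3 + 5) + 5)*66 = (-5 + 5*((3 + 5) + 5)**2/2)*66 = (-5 + 5*(8 + 5)**2/2)*66 = (-5 + (5/2)*13**2)*66 = (-5 + (5/2)*169)*66 = (-5 + 845/2)*66 = (835/2)*66 = 27555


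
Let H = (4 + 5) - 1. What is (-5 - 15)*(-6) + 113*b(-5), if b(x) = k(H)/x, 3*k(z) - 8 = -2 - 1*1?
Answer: 247/3 ≈ 82.333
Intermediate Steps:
H = 8 (H = 9 - 1 = 8)
k(z) = 5/3 (k(z) = 8/3 + (-2 - 1*1)/3 = 8/3 + (-2 - 1)/3 = 8/3 + (1/3)*(-3) = 8/3 - 1 = 5/3)
b(x) = 5/(3*x)
(-5 - 15)*(-6) + 113*b(-5) = (-5 - 15)*(-6) + 113*((5/3)/(-5)) = -20*(-6) + 113*((5/3)*(-1/5)) = 120 + 113*(-1/3) = 120 - 113/3 = 247/3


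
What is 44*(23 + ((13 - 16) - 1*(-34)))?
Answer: 2376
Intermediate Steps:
44*(23 + ((13 - 16) - 1*(-34))) = 44*(23 + (-3 + 34)) = 44*(23 + 31) = 44*54 = 2376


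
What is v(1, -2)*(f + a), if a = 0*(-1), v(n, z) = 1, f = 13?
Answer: 13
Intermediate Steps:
a = 0
v(1, -2)*(f + a) = 1*(13 + 0) = 1*13 = 13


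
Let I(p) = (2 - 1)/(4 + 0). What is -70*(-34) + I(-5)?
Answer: 9521/4 ≈ 2380.3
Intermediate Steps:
I(p) = 1/4
-70*(-34) + I(-5) = -70*(-34) + 1/4 = 2380 + 1/4 = 9521/4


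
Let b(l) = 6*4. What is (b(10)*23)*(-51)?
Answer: -28152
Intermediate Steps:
b(l) = 24
(b(10)*23)*(-51) = (24*23)*(-51) = 552*(-51) = -28152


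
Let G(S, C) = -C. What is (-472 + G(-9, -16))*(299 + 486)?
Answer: -357960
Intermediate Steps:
(-472 + G(-9, -16))*(299 + 486) = (-472 - 1*(-16))*(299 + 486) = (-472 + 16)*785 = -456*785 = -357960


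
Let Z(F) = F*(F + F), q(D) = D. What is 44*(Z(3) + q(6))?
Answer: 1056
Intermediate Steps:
Z(F) = 2*F² (Z(F) = F*(2*F) = 2*F²)
44*(Z(3) + q(6)) = 44*(2*3² + 6) = 44*(2*9 + 6) = 44*(18 + 6) = 44*24 = 1056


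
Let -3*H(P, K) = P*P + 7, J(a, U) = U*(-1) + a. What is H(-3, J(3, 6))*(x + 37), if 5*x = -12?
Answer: -2768/15 ≈ -184.53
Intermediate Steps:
x = -12/5 (x = (1/5)*(-12) = -12/5 ≈ -2.4000)
J(a, U) = a - U (J(a, U) = -U + a = a - U)
H(P, K) = -7/3 - P**2/3 (H(P, K) = -(P*P + 7)/3 = -(P**2 + 7)/3 = -(7 + P**2)/3 = -7/3 - P**2/3)
H(-3, J(3, 6))*(x + 37) = (-7/3 - 1/3*(-3)**2)*(-12/5 + 37) = (-7/3 - 1/3*9)*(173/5) = (-7/3 - 3)*(173/5) = -16/3*173/5 = -2768/15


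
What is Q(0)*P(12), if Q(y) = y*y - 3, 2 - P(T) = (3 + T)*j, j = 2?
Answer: 84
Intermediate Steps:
P(T) = -4 - 2*T (P(T) = 2 - (3 + T)*2 = 2 - (6 + 2*T) = 2 + (-6 - 2*T) = -4 - 2*T)
Q(y) = -3 + y² (Q(y) = y² - 3 = -3 + y²)
Q(0)*P(12) = (-3 + 0²)*(-4 - 2*12) = (-3 + 0)*(-4 - 24) = -3*(-28) = 84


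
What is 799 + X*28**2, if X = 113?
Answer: 89391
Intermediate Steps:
799 + X*28**2 = 799 + 113*28**2 = 799 + 113*784 = 799 + 88592 = 89391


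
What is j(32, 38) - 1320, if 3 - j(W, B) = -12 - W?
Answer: -1273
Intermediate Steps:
j(W, B) = 15 + W (j(W, B) = 3 - (-12 - W) = 3 + (12 + W) = 15 + W)
j(32, 38) - 1320 = (15 + 32) - 1320 = 47 - 1320 = -1273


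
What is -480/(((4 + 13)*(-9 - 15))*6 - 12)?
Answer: 8/41 ≈ 0.19512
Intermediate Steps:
-480/(((4 + 13)*(-9 - 15))*6 - 12) = -480/((17*(-24))*6 - 12) = -480/(-408*6 - 12) = -480/(-2448 - 12) = -480/(-2460) = -480*(-1/2460) = 8/41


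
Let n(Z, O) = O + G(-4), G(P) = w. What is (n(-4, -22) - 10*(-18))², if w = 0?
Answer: 24964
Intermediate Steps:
G(P) = 0
n(Z, O) = O (n(Z, O) = O + 0 = O)
(n(-4, -22) - 10*(-18))² = (-22 - 10*(-18))² = (-22 + 180)² = 158² = 24964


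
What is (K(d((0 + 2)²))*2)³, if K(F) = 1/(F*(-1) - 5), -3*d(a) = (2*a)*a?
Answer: 216/4913 ≈ 0.043965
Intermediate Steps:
d(a) = -2*a²/3 (d(a) = -2*a*a/3 = -2*a²/3)
K(F) = 1/(-5 - F) (K(F) = 1/(-F - 5) = 1/(-5 - F))
(K(d((0 + 2)²))*2)³ = (-1/(5 - 2*(0 + 2)⁴/3)*2)³ = (-1/(5 - 2*(2²)²/3)*2)³ = (-1/(5 - ⅔*4²)*2)³ = (-1/(5 - ⅔*16)*2)³ = (-1/(5 - 32/3)*2)³ = (-1/(-17/3)*2)³ = (-1*(-3/17)*2)³ = ((3/17)*2)³ = (6/17)³ = 216/4913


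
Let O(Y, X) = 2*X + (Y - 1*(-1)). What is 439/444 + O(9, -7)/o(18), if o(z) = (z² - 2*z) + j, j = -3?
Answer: 41113/42180 ≈ 0.97470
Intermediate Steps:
o(z) = -3 + z² - 2*z (o(z) = (z² - 2*z) - 3 = -3 + z² - 2*z)
O(Y, X) = 1 + Y + 2*X (O(Y, X) = 2*X + (Y + 1) = 2*X + (1 + Y) = 1 + Y + 2*X)
439/444 + O(9, -7)/o(18) = 439/444 + (1 + 9 + 2*(-7))/(-3 + 18² - 2*18) = 439*(1/444) + (1 + 9 - 14)/(-3 + 324 - 36) = 439/444 - 4/285 = 41113/42180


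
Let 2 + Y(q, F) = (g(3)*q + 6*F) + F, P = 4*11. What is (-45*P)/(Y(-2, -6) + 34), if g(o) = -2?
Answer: 330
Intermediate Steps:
P = 44
Y(q, F) = -2 - 2*q + 7*F (Y(q, F) = -2 + ((-2*q + 6*F) + F) = -2 + (-2*q + 7*F) = -2 - 2*q + 7*F)
(-45*P)/(Y(-2, -6) + 34) = (-45*44)/((-2 - 2*(-2) + 7*(-6)) + 34) = -1980/((-2 + 4 - 42) + 34) = -1980/(-40 + 34) = -1980/(-6) = -1980*(-⅙) = 330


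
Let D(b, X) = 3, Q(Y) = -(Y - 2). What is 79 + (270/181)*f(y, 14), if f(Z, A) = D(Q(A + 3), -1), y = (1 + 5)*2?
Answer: 15109/181 ≈ 83.475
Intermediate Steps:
Q(Y) = 2 - Y (Q(Y) = -(-2 + Y) = 2 - Y)
y = 12 (y = 6*2 = 12)
f(Z, A) = 3
79 + (270/181)*f(y, 14) = 79 + (270/181)*3 = 79 + 810/181 = 15109/181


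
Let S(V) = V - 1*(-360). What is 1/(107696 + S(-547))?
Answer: 1/107509 ≈ 9.3015e-6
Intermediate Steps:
S(V) = 360 + V (S(V) = V + 360 = 360 + V)
1/(107696 + S(-547)) = 1/(107696 + (360 - 547)) = 1/(107696 - 187) = 1/107509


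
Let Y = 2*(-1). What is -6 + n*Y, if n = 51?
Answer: -108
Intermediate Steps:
Y = -2
-6 + n*Y = -6 + 51*(-2) = -6 - 102 = -108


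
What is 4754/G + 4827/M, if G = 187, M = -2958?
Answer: 258033/10846 ≈ 23.791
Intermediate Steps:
4754/G + 4827/M = 4754/187 + 4827/(-2958) = 4754*(1/187) + 4827*(-1/2958) = 4754/187 - 1609/986 = 258033/10846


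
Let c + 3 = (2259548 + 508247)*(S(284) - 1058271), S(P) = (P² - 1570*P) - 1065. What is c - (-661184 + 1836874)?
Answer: -3942891220893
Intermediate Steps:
S(P) = -1065 + P² - 1570*P
c = -3942890045203 (c = -3 + (2259548 + 508247)*((-1065 + 284² - 1570*284) - 1058271) = -3 + 2767795*((-1065 + 80656 - 445880) - 1058271) = -3 + 2767795*(-366289 - 1058271) = -3 + 2767795*(-1424560) = -3 - 3942890045200 = -3942890045203)
c - (-661184 + 1836874) = -3942890045203 - (-661184 + 1836874) = -3942890045203 - 1*1175690 = -3942890045203 - 1175690 = -3942891220893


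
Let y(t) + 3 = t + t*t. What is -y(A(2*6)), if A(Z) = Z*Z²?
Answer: -2987709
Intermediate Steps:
A(Z) = Z³
y(t) = -3 + t + t² (y(t) = -3 + (t + t*t) = -3 + (t + t²) = -3 + t + t²)
-y(A(2*6)) = -(-3 + (2*6)³ + ((2*6)³)²) = -(-3 + 12³ + (12³)²) = -(-3 + 1728 + 1728²) = -(-3 + 1728 + 2985984) = -1*2987709 = -2987709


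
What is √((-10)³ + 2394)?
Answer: √1394 ≈ 37.336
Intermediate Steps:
√((-10)³ + 2394) = √(-1000 + 2394) = √1394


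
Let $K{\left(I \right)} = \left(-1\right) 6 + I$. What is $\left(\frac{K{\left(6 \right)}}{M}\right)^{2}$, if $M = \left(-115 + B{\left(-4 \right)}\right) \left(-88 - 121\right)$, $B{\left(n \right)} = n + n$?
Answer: $0$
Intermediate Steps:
$B{\left(n \right)} = 2 n$
$M = 25707$ ($M = \left(-115 + 2 \left(-4\right)\right) \left(-88 - 121\right) = \left(-115 - 8\right) \left(-209\right) = \left(-123\right) \left(-209\right) = 25707$)
$K{\left(I \right)} = -6 + I$
$\left(\frac{K{\left(6 \right)}}{M}\right)^{2} = \left(\frac{-6 + 6}{25707}\right)^{2} = \left(0 \cdot \frac{1}{25707}\right)^{2} = 0^{2} = 0$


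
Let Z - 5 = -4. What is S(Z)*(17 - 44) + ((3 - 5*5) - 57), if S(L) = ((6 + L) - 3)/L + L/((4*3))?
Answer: -757/4 ≈ -189.25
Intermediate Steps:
Z = 1 (Z = 5 - 4 = 1)
S(L) = L/12 + (3 + L)/L (S(L) = (3 + L)/L + L/12 = L/12 + (3 + L)/L)
S(Z)*(17 - 44) + ((3 - 5*5) - 57) = (1 + 3/1 + (1/12)*1)*(17 - 44) + ((3 - 5*5) - 57) = (1 + 3*1 + 1/12)*(-27) + ((3 - 25) - 57) = (1 + 3 + 1/12)*(-27) + (-22 - 57) = (49/12)*(-27) - 79 = -441/4 - 79 = -757/4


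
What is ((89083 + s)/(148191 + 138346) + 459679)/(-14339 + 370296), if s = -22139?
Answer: 18816444081/14570692987 ≈ 1.2914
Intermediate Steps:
((89083 + s)/(148191 + 138346) + 459679)/(-14339 + 370296) = ((89083 - 22139)/(148191 + 138346) + 459679)/(-14339 + 370296) = (66944/286537 + 459679)/355957 = (66944*(1/286537) + 459679)*(1/355957) = (66944/286537 + 459679)*(1/355957) = (131715108567/286537)*(1/355957) = 18816444081/14570692987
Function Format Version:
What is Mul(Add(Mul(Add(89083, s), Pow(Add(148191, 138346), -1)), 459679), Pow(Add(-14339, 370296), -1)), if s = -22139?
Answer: Rational(18816444081, 14570692987) ≈ 1.2914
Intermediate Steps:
Mul(Add(Mul(Add(89083, s), Pow(Add(148191, 138346), -1)), 459679), Pow(Add(-14339, 370296), -1)) = Mul(Add(Mul(Add(89083, -22139), Pow(Add(148191, 138346), -1)), 459679), Pow(Add(-14339, 370296), -1)) = Mul(Add(Mul(66944, Pow(286537, -1)), 459679), Pow(355957, -1)) = Mul(Add(Mul(66944, Rational(1, 286537)), 459679), Rational(1, 355957)) = Mul(Add(Rational(66944, 286537), 459679), Rational(1, 355957)) = Mul(Rational(131715108567, 286537), Rational(1, 355957)) = Rational(18816444081, 14570692987)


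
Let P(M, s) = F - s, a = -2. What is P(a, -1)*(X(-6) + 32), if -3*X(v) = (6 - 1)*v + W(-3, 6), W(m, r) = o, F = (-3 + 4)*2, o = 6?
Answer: 120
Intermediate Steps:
F = 2 (F = 1*2 = 2)
W(m, r) = 6
P(M, s) = 2 - s
X(v) = -2 - 5*v/3 (X(v) = -((6 - 1)*v + 6)/3 = -(5*v + 6)/3 = -(6 + 5*v)/3 = -2 - 5*v/3)
P(a, -1)*(X(-6) + 32) = (2 - 1*(-1))*((-2 - 5/3*(-6)) + 32) = (2 + 1)*((-2 + 10) + 32) = 3*(8 + 32) = 3*40 = 120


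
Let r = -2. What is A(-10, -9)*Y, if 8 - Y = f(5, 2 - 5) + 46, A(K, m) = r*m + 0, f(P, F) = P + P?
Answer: -864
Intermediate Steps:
f(P, F) = 2*P
A(K, m) = -2*m (A(K, m) = -2*m + 0 = -2*m)
Y = -48 (Y = 8 - (2*5 + 46) = 8 - (10 + 46) = 8 - 1*56 = 8 - 56 = -48)
A(-10, -9)*Y = -2*(-9)*(-48) = 18*(-48) = -864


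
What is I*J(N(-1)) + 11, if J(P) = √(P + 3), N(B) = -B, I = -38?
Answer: -65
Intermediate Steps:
J(P) = √(3 + P)
I*J(N(-1)) + 11 = -38*√(3 - 1*(-1)) + 11 = -38*√(3 + 1) + 11 = -38*√4 + 11 = -38*2 + 11 = -76 + 11 = -65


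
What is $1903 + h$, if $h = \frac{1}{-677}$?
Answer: $\frac{1288330}{677} \approx 1903.0$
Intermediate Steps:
$h = - \frac{1}{677} \approx -0.0014771$
$1903 + h = 1903 - \frac{1}{677} = \frac{1288330}{677}$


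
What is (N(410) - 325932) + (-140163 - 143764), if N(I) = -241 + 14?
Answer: -610086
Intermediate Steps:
N(I) = -227
(N(410) - 325932) + (-140163 - 143764) = (-227 - 325932) + (-140163 - 143764) = -326159 - 283927 = -610086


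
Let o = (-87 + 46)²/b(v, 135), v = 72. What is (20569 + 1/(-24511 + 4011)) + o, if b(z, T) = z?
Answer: 7598576107/369000 ≈ 20592.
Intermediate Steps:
o = 1681/72 (o = (-87 + 46)²/72 = (-41)²*(1/72) = 1681*(1/72) = 1681/72 ≈ 23.347)
(20569 + 1/(-24511 + 4011)) + o = (20569 + 1/(-24511 + 4011)) + 1681/72 = (20569 + 1/(-20500)) + 1681/72 = (20569 - 1/20500) + 1681/72 = 421664499/20500 + 1681/72 = 7598576107/369000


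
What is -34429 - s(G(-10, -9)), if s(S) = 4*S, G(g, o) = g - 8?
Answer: -34357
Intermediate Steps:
G(g, o) = -8 + g
-34429 - s(G(-10, -9)) = -34429 - 4*(-8 - 10) = -34429 - 4*(-18) = -34429 - 1*(-72) = -34429 + 72 = -34357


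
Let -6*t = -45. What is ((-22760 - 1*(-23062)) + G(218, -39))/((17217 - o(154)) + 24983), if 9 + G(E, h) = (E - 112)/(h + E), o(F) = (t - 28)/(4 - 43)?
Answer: 4099134/589189061 ≈ 0.0069572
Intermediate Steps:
t = 15/2 (t = -⅙*(-45) = 15/2 ≈ 7.5000)
o(F) = 41/78 (o(F) = (15/2 - 28)/(4 - 43) = -41/2/(-39) = -41/2*(-1/39) = 41/78)
G(E, h) = -9 + (-112 + E)/(E + h) (G(E, h) = -9 + (E - 112)/(h + E) = -9 + (-112 + E)/(E + h))
((-22760 - 1*(-23062)) + G(218, -39))/((17217 - o(154)) + 24983) = ((-22760 - 1*(-23062)) + (-112 - 9*(-39) - 8*218)/(218 - 39))/((17217 - 1*41/78) + 24983) = ((-22760 + 23062) + (-112 + 351 - 1744)/179)/((17217 - 41/78) + 24983) = (302 + (1/179)*(-1505))/(1342885/78 + 24983) = (302 - 1505/179)/(3291559/78) = (52553/179)*(78/3291559) = 4099134/589189061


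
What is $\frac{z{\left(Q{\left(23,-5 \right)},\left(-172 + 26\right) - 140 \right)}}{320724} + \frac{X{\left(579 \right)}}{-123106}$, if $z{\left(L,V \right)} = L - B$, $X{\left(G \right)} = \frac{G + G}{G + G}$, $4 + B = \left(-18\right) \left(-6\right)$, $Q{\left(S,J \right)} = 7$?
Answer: $- \frac{6131003}{19741524372} \approx -0.00031056$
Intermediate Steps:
$B = 104$ ($B = -4 - -108 = -4 + 108 = 104$)
$X{\left(G \right)} = 1$ ($X{\left(G \right)} = \frac{2 G}{2 G} = 2 G \frac{1}{2 G} = 1$)
$z{\left(L,V \right)} = -104 + L$ ($z{\left(L,V \right)} = L - 104 = -104 + L$)
$\frac{z{\left(Q{\left(23,-5 \right)},\left(-172 + 26\right) - 140 \right)}}{320724} + \frac{X{\left(579 \right)}}{-123106} = \frac{-104 + 7}{320724} + 1 \frac{1}{-123106} = \left(-97\right) \frac{1}{320724} + 1 \left(- \frac{1}{123106}\right) = - \frac{97}{320724} - \frac{1}{123106} = - \frac{6131003}{19741524372}$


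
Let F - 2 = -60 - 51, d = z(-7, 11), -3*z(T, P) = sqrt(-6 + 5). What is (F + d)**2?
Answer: (327 + I)**2/9 ≈ 11881.0 + 72.667*I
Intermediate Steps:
z(T, P) = -I/3 (z(T, P) = -sqrt(-6 + 5)/3 = -I/3)
d = -I/3 ≈ -0.33333*I
F = -109 (F = 2 + (-60 - 51) = 2 - 111 = -109)
(F + d)**2 = (-109 - I/3)**2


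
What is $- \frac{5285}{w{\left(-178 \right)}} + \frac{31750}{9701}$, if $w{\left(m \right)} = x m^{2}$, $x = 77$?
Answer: $\frac{124250705}{37989116} \approx 3.2707$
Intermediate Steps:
$w{\left(m \right)} = 77 m^{2}$
$- \frac{5285}{w{\left(-178 \right)}} + \frac{31750}{9701} = - \frac{5285}{77 \left(-178\right)^{2}} + \frac{31750}{9701} = - \frac{5285}{77 \cdot 31684} + 31750 \cdot \frac{1}{9701} = - \frac{5285}{2439668} + \frac{31750}{9701} = \left(-5285\right) \frac{1}{2439668} + \frac{31750}{9701} = - \frac{755}{348524} + \frac{31750}{9701} = \frac{124250705}{37989116}$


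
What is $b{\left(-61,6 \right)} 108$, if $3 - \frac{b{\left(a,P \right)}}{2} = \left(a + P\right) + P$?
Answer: $11232$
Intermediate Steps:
$b{\left(a,P \right)} = 6 - 4 P - 2 a$ ($b{\left(a,P \right)} = 6 - 2 \left(\left(a + P\right) + P\right) = 6 - 2 \left(\left(P + a\right) + P\right) = 6 - 2 \left(a + 2 P\right) = 6 - \left(2 a + 4 P\right) = 6 - 4 P - 2 a$)
$b{\left(-61,6 \right)} 108 = \left(6 - 24 - -122\right) 108 = \left(6 - 24 + 122\right) 108 = 104 \cdot 108 = 11232$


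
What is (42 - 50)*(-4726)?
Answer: 37808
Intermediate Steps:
(42 - 50)*(-4726) = -8*(-4726) = 37808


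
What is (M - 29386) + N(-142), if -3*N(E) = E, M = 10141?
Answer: -57593/3 ≈ -19198.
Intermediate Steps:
N(E) = -E/3
(M - 29386) + N(-142) = (10141 - 29386) - ⅓*(-142) = -19245 + 142/3 = -57593/3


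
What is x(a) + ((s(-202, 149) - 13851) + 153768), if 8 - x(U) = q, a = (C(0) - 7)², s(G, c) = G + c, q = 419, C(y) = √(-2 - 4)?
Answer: 139453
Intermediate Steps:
C(y) = I*√6 (C(y) = √(-6) = I*√6)
a = (-7 + I*√6)² (a = (I*√6 - 7)² = (-7 + I*√6)² ≈ 43.0 - 34.293*I)
x(U) = -411 (x(U) = 8 - 1*419 = 8 - 419 = -411)
x(a) + ((s(-202, 149) - 13851) + 153768) = -411 + (((-202 + 149) - 13851) + 153768) = -411 + ((-53 - 13851) + 153768) = -411 + (-13904 + 153768) = -411 + 139864 = 139453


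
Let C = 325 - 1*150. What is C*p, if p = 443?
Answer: 77525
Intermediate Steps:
C = 175 (C = 325 - 150 = 175)
C*p = 175*443 = 77525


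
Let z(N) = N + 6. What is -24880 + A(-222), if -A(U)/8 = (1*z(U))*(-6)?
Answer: -35248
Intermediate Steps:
z(N) = 6 + N
A(U) = 288 + 48*U (A(U) = -8*1*(6 + U)*(-6) = -8*(6 + U)*(-6) = -8*(-36 - 6*U) = 288 + 48*U)
-24880 + A(-222) = -24880 + (288 + 48*(-222)) = -24880 + (288 - 10656) = -24880 - 10368 = -35248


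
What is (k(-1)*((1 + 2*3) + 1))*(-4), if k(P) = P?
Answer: 32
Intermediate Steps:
(k(-1)*((1 + 2*3) + 1))*(-4) = -((1 + 2*3) + 1)*(-4) = -((1 + 6) + 1)*(-4) = -(7 + 1)*(-4) = -1*8*(-4) = -8*(-4) = 32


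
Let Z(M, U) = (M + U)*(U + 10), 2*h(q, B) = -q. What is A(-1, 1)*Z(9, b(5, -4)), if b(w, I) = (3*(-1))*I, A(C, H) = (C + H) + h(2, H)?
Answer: -462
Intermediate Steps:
h(q, B) = -q/2 (h(q, B) = (-q)/2 = -q/2)
A(C, H) = -1 + C + H (A(C, H) = (C + H) - 1/2*2 = (C + H) - 1 = -1 + C + H)
b(w, I) = -3*I
Z(M, U) = (10 + U)*(M + U) (Z(M, U) = (M + U)*(10 + U) = (10 + U)*(M + U))
A(-1, 1)*Z(9, b(5, -4)) = (-1 - 1 + 1)*((-3*(-4))**2 + 10*9 + 10*(-3*(-4)) + 9*(-3*(-4))) = -(12**2 + 90 + 10*12 + 9*12) = -(144 + 90 + 120 + 108) = -1*462 = -462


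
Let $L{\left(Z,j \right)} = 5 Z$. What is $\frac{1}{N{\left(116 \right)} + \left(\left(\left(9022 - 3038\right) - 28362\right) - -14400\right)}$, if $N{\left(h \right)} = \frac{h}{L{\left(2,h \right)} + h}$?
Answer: $- \frac{63}{502556} \approx -0.00012536$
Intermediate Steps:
$N{\left(h \right)} = \frac{h}{10 + h}$ ($N{\left(h \right)} = \frac{h}{5 \cdot 2 + h} = \frac{h}{10 + h}$)
$\frac{1}{N{\left(116 \right)} + \left(\left(\left(9022 - 3038\right) - 28362\right) - -14400\right)} = \frac{1}{\frac{116}{10 + 116} + \left(\left(\left(9022 - 3038\right) - 28362\right) - -14400\right)} = \frac{1}{\frac{116}{126} + \left(\left(5984 - 28362\right) + 14400\right)} = \frac{1}{116 \cdot \frac{1}{126} + \left(-22378 + 14400\right)} = \frac{1}{\frac{58}{63} - 7978} = \frac{1}{- \frac{502556}{63}} = - \frac{63}{502556}$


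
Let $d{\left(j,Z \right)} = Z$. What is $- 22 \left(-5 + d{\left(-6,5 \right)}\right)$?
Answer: $0$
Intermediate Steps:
$- 22 \left(-5 + d{\left(-6,5 \right)}\right) = - 22 \left(-5 + 5\right) = \left(-22\right) 0 = 0$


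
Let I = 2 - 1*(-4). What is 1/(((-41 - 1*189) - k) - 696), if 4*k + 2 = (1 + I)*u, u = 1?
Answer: -4/3709 ≈ -0.0010785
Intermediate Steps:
I = 6 (I = 2 + 4 = 6)
k = 5/4 (k = -1/2 + ((1 + 6)*1)/4 = -1/2 + (7*1)/4 = -1/2 + (1/4)*7 = -1/2 + 7/4 = 5/4 ≈ 1.2500)
1/(((-41 - 1*189) - k) - 696) = 1/(((-41 - 1*189) - 1*5/4) - 696) = 1/(((-41 - 189) - 5/4) - 696) = 1/((-230 - 5/4) - 696) = 1/(-925/4 - 696) = 1/(-3709/4) = -4/3709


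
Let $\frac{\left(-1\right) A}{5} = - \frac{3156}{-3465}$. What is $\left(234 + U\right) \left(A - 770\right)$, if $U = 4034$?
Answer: $- \frac{69421736}{21} \approx -3.3058 \cdot 10^{6}$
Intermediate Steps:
$A = - \frac{1052}{231}$ ($A = - 5 \left(- \frac{3156}{-3465}\right) = - 5 \left(\left(-3156\right) \left(- \frac{1}{3465}\right)\right) = \left(-5\right) \frac{1052}{1155} = - \frac{1052}{231} \approx -4.5541$)
$\left(234 + U\right) \left(A - 770\right) = \left(234 + 4034\right) \left(- \frac{1052}{231} - 770\right) = 4268 \left(- \frac{178922}{231}\right) = - \frac{69421736}{21}$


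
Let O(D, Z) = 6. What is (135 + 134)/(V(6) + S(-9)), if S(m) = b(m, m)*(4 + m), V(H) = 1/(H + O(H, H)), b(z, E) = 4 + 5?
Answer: -3228/539 ≈ -5.9889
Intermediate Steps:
b(z, E) = 9
V(H) = 1/(6 + H) (V(H) = 1/(H + 6) = 1/(6 + H))
S(m) = 36 + 9*m (S(m) = 9*(4 + m) = 36 + 9*m)
(135 + 134)/(V(6) + S(-9)) = (135 + 134)/(1/(6 + 6) + (36 + 9*(-9))) = 269/(1/12 + (36 - 81)) = 269/(1/12 - 45) = 269/(-539/12) = -12/539*269 = -3228/539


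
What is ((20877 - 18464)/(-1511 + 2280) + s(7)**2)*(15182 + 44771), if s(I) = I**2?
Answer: 110840027246/769 ≈ 1.4414e+8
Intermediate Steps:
((20877 - 18464)/(-1511 + 2280) + s(7)**2)*(15182 + 44771) = ((20877 - 18464)/(-1511 + 2280) + (7**2)**2)*(15182 + 44771) = (2413/769 + 49**2)*59953 = (2413*(1/769) + 2401)*59953 = (2413/769 + 2401)*59953 = (1848782/769)*59953 = 110840027246/769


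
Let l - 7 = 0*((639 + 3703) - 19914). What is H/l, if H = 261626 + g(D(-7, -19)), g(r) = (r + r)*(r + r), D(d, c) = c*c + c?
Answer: 729482/7 ≈ 1.0421e+5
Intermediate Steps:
D(d, c) = c + c² (D(d, c) = c² + c = c + c²)
g(r) = 4*r² (g(r) = (2*r)*(2*r) = 4*r²)
H = 729482 (H = 261626 + 4*(-19*(1 - 19))² = 261626 + 4*(-19*(-18))² = 261626 + 4*342² = 261626 + 4*116964 = 261626 + 467856 = 729482)
l = 7 (l = 7 + 0*((639 + 3703) - 19914) = 7 + 0*(4342 - 19914) = 7 + 0*(-15572) = 7 + 0 = 7)
H/l = 729482/7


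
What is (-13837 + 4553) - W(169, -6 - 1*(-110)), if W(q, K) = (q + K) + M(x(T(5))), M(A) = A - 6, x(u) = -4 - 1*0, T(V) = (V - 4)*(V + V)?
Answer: -9547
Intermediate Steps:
T(V) = 2*V*(-4 + V) (T(V) = (-4 + V)*(2*V) = 2*V*(-4 + V))
x(u) = -4 (x(u) = -4 + 0 = -4)
M(A) = -6 + A
W(q, K) = -10 + K + q (W(q, K) = (q + K) + (-6 - 4) = (K + q) - 10 = -10 + K + q)
(-13837 + 4553) - W(169, -6 - 1*(-110)) = (-13837 + 4553) - (-10 + (-6 - 1*(-110)) + 169) = -9284 - (-10 + (-6 + 110) + 169) = -9284 - (-10 + 104 + 169) = -9284 - 1*263 = -9284 - 263 = -9547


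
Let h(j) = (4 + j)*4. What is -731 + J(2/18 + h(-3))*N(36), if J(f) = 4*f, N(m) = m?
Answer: -139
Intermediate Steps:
h(j) = 16 + 4*j
-731 + J(2/18 + h(-3))*N(36) = -731 + (4*(2/18 + (16 + 4*(-3))))*36 = -731 + (4*(2*(1/18) + (16 - 12)))*36 = -731 + (4*(⅑ + 4))*36 = -731 + (4*(37/9))*36 = -731 + (148/9)*36 = -731 + 592 = -139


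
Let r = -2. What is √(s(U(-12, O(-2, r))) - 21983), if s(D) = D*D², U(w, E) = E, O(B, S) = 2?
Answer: 5*I*√879 ≈ 148.24*I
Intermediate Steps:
s(D) = D³
√(s(U(-12, O(-2, r))) - 21983) = √(2³ - 21983) = √(8 - 21983) = √(-21975) = 5*I*√879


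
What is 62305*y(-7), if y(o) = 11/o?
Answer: -685355/7 ≈ -97908.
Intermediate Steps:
62305*y(-7) = 62305*(11/(-7)) = 62305*(11*(-1/7)) = 62305*(-11/7) = -685355/7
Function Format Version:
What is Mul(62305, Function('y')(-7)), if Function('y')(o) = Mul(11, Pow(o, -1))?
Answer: Rational(-685355, 7) ≈ -97908.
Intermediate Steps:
Mul(62305, Function('y')(-7)) = Mul(62305, Mul(11, Pow(-7, -1))) = Mul(62305, Mul(11, Rational(-1, 7))) = Mul(62305, Rational(-11, 7)) = Rational(-685355, 7)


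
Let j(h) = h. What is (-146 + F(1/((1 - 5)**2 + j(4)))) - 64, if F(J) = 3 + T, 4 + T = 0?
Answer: -211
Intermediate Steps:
T = -4 (T = -4 + 0 = -4)
F(J) = -1 (F(J) = 3 - 4 = -1)
(-146 + F(1/((1 - 5)**2 + j(4)))) - 64 = (-146 - 1) - 64 = -147 - 64 = -211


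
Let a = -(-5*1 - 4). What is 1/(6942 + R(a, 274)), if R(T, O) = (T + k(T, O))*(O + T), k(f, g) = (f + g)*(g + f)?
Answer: 1/22674676 ≈ 4.4102e-8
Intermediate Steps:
k(f, g) = (f + g)**2 (k(f, g) = (f + g)*(f + g) = (f + g)**2)
a = 9 (a = -(-5 - 4) = -1*(-9) = 9)
R(T, O) = (O + T)*(T + (O + T)**2) (R(T, O) = (T + (T + O)**2)*(O + T) = (T + (O + T)**2)*(O + T) = (O + T)*(T + (O + T)**2))
1/(6942 + R(a, 274)) = 1/(6942 + (9**2 + 274*9 + 274*(274 + 9)**2 + 9*(274 + 9)**2)) = 1/(6942 + (81 + 2466 + 274*283**2 + 9*283**2)) = 1/(6942 + (81 + 2466 + 274*80089 + 9*80089)) = 1/(6942 + (81 + 2466 + 21944386 + 720801)) = 1/(6942 + 22667734) = 1/22674676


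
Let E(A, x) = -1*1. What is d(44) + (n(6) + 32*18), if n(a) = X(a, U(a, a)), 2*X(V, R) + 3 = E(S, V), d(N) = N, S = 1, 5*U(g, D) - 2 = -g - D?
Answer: 618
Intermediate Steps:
U(g, D) = 2/5 - D/5 - g/5 (U(g, D) = 2/5 + (-g - D)/5 = 2/5 + (-D - g)/5 = 2/5 + (-D/5 - g/5) = 2/5 - D/5 - g/5)
E(A, x) = -1
X(V, R) = -2 (X(V, R) = -3/2 + (1/2)*(-1) = -3/2 - 1/2 = -2)
n(a) = -2
d(44) + (n(6) + 32*18) = 44 + (-2 + 32*18) = 44 + (-2 + 576) = 44 + 574 = 618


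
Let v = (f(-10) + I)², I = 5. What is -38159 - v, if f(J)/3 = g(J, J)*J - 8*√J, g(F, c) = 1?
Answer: -33024 - 1200*I*√10 ≈ -33024.0 - 3794.7*I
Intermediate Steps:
f(J) = -24*√J + 3*J (f(J) = 3*(1*J - 8*√J) = 3*(J - 8*√J) = -24*√J + 3*J)
v = (-25 - 24*I*√10)² (v = ((-24*I*√10 + 3*(-10)) + 5)² = ((-24*I*√10 - 30) + 5)² = ((-30 - 24*I*√10) + 5)² = (-25 - 24*I*√10)² ≈ -5135.0 + 3794.7*I)
-38159 - v = -38159 - (-5135 + 1200*I*√10) = -38159 + (5135 - 1200*I*√10) = -33024 - 1200*I*√10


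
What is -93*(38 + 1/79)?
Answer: -279279/79 ≈ -3535.2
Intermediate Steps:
-93*(38 + 1/79) = -93*3003/79 = -279279/79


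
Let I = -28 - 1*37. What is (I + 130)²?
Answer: 4225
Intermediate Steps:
I = -65 (I = -28 - 37 = -65)
(I + 130)² = (-65 + 130)² = 65² = 4225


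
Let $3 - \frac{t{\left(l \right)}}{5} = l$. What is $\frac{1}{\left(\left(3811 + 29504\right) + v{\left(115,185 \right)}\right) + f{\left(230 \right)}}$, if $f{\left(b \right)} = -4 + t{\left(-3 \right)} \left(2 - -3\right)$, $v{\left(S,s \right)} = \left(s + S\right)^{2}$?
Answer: $\frac{1}{123461} \approx 8.0997 \cdot 10^{-6}$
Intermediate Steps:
$t{\left(l \right)} = 15 - 5 l$
$v{\left(S,s \right)} = \left(S + s\right)^{2}$
$f{\left(b \right)} = 146$ ($f{\left(b \right)} = -4 + \left(15 - -15\right) \left(2 - -3\right) = -4 + \left(15 + 15\right) \left(2 + 3\right) = -4 + 30 \cdot 5 = -4 + 150 = 146$)
$\frac{1}{\left(\left(3811 + 29504\right) + v{\left(115,185 \right)}\right) + f{\left(230 \right)}} = \frac{1}{\left(\left(3811 + 29504\right) + \left(115 + 185\right)^{2}\right) + 146} = \frac{1}{\left(33315 + 300^{2}\right) + 146} = \frac{1}{\left(33315 + 90000\right) + 146} = \frac{1}{123315 + 146} = \frac{1}{123461}$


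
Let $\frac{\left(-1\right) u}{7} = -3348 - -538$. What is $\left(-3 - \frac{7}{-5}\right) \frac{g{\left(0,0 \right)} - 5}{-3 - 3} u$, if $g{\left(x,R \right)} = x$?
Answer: $- \frac{78680}{3} \approx -26227.0$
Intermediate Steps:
$u = 19670$ ($u = - 7 \left(-3348 - -538\right) = - 7 \left(-3348 + 538\right) = \left(-7\right) \left(-2810\right) = 19670$)
$\left(-3 - \frac{7}{-5}\right) \frac{g{\left(0,0 \right)} - 5}{-3 - 3} u = \left(-3 - \frac{7}{-5}\right) \frac{0 - 5}{-3 - 3} \cdot 19670 = \left(-3 - - \frac{7}{5}\right) \left(- \frac{5}{-6}\right) 19670 = \left(-3 + \frac{7}{5}\right) \left(\left(-5\right) \left(- \frac{1}{6}\right)\right) 19670 = \left(- \frac{8}{5}\right) \frac{5}{6} \cdot 19670 = \left(- \frac{4}{3}\right) 19670 = - \frac{78680}{3}$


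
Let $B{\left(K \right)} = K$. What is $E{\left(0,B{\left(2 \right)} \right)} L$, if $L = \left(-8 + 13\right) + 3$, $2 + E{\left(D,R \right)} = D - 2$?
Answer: $-32$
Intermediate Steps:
$E{\left(D,R \right)} = -4 + D$ ($E{\left(D,R \right)} = -2 + \left(D - 2\right) = -2 + \left(-2 + D\right) = -4 + D$)
$L = 8$ ($L = 5 + 3 = 8$)
$E{\left(0,B{\left(2 \right)} \right)} L = \left(-4 + 0\right) 8 = \left(-4\right) 8 = -32$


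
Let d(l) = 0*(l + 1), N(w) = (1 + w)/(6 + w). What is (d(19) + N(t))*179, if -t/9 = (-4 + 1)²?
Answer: 2864/15 ≈ 190.93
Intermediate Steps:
t = -81 (t = -9*(-4 + 1)² = -9*(-3)² = -9*9 = -81)
N(w) = (1 + w)/(6 + w)
d(l) = 0 (d(l) = 0*(1 + l) = 0)
(d(19) + N(t))*179 = (0 + (1 - 81)/(6 - 81))*179 = (0 - 80/(-75))*179 = (0 - 1/75*(-80))*179 = (0 + 16/15)*179 = (16/15)*179 = 2864/15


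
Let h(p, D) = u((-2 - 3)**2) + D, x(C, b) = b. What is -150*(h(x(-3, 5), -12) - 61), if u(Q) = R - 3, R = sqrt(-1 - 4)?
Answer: 11400 - 150*I*sqrt(5) ≈ 11400.0 - 335.41*I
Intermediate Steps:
R = I*sqrt(5) (R = sqrt(-5) = I*sqrt(5) ≈ 2.2361*I)
u(Q) = -3 + I*sqrt(5) (u(Q) = I*sqrt(5) - 3 = -3 + I*sqrt(5))
h(p, D) = -3 + D + I*sqrt(5) (h(p, D) = (-3 + I*sqrt(5)) + D = -3 + D + I*sqrt(5))
-150*(h(x(-3, 5), -12) - 61) = -150*((-3 - 12 + I*sqrt(5)) - 61) = -150*((-15 + I*sqrt(5)) - 61) = -150*(-76 + I*sqrt(5)) = 11400 - 150*I*sqrt(5)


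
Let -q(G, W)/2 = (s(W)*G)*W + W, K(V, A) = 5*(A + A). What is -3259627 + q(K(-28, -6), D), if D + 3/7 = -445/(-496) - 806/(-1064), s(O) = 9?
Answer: -15353134279/4712 ≈ -3.2583e+6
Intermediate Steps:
K(V, A) = 10*A (K(V, A) = 5*(2*A) = 10*A)
D = 11555/9424 (D = -3/7 + (-445/(-496) - 806/(-1064)) = -3/7 + (-445*(-1/496) - 806*(-1/1064)) = -3/7 + (445/496 + 403/532) = -3/7 + 109157/65968 = 11555/9424 ≈ 1.2261)
q(G, W) = -2*W - 18*G*W (q(G, W) = -2*((9*G)*W + W) = -2*(9*G*W + W) = -2*(W + 9*G*W) = -2*W - 18*G*W)
-3259627 + q(K(-28, -6), D) = -3259627 - 2*11555/9424*(1 + 9*(10*(-6))) = -3259627 - 2*11555/9424*(1 + 9*(-60)) = -3259627 - 2*11555/9424*(1 - 540) = -3259627 - 2*11555/9424*(-539) = -3259627 + 6228145/4712 = -15353134279/4712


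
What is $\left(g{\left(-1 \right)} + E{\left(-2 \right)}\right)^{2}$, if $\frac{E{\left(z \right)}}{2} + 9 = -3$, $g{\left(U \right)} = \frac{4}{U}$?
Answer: $784$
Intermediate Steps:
$E{\left(z \right)} = -24$ ($E{\left(z \right)} = -18 + 2 \left(-3\right) = -18 - 6 = -24$)
$\left(g{\left(-1 \right)} + E{\left(-2 \right)}\right)^{2} = \left(\frac{4}{-1} - 24\right)^{2} = \left(4 \left(-1\right) - 24\right)^{2} = \left(-4 - 24\right)^{2} = \left(-28\right)^{2} = 784$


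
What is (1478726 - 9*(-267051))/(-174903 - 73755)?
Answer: -3882185/248658 ≈ -15.613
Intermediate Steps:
(1478726 - 9*(-267051))/(-174903 - 73755) = (1478726 + 2403459)/(-248658) = 3882185*(-1/248658) = -3882185/248658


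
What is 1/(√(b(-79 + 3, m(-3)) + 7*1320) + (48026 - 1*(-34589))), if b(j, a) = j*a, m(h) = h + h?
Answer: 82615/6825228529 - 4*√606/6825228529 ≈ 1.2090e-5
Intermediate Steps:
m(h) = 2*h
b(j, a) = a*j
1/(√(b(-79 + 3, m(-3)) + 7*1320) + (48026 - 1*(-34589))) = 1/(√((2*(-3))*(-79 + 3) + 7*1320) + (48026 - 1*(-34589))) = 1/(√(-6*(-76) + 9240) + (48026 + 34589)) = 1/(√(456 + 9240) + 82615) = 1/(√9696 + 82615) = 1/(4*√606 + 82615) = 1/(82615 + 4*√606)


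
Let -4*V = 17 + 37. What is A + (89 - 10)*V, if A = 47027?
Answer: 91921/2 ≈ 45961.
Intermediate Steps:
V = -27/2 (V = -(17 + 37)/4 = -1/4*54 = -27/2 ≈ -13.500)
A + (89 - 10)*V = 47027 + (89 - 10)*(-27/2) = 47027 + 79*(-27/2) = 47027 - 2133/2 = 91921/2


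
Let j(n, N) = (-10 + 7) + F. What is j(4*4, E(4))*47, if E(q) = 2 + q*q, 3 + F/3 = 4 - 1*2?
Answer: -282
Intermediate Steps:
F = -3 (F = -9 + 3*(4 - 1*2) = -9 + 3*(4 - 2) = -9 + 3*2 = -9 + 6 = -3)
E(q) = 2 + q²
j(n, N) = -6 (j(n, N) = (-10 + 7) - 3 = -3 - 3 = -6)
j(4*4, E(4))*47 = -6*47 = -282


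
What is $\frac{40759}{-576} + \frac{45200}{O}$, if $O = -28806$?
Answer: $- \frac{200023159}{2765376} \approx -72.331$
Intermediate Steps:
$\frac{40759}{-576} + \frac{45200}{O} = \frac{40759}{-576} + \frac{45200}{-28806} = 40759 \left(- \frac{1}{576}\right) + 45200 \left(- \frac{1}{28806}\right) = - \frac{40759}{576} - \frac{22600}{14403} = - \frac{200023159}{2765376}$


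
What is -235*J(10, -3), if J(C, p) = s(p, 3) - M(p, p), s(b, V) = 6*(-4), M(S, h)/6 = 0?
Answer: 5640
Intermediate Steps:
M(S, h) = 0 (M(S, h) = 6*0 = 0)
s(b, V) = -24
J(C, p) = -24 (J(C, p) = -24 - 1*0 = -24 + 0 = -24)
-235*J(10, -3) = -235*(-24) = 5640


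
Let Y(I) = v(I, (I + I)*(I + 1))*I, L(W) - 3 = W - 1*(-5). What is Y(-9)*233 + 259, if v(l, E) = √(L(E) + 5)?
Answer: 259 - 2097*√157 ≈ -26016.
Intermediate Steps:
L(W) = 8 + W (L(W) = 3 + (W - 1*(-5)) = 3 + (W + 5) = 3 + (5 + W) = 8 + W)
v(l, E) = √(13 + E) (v(l, E) = √((8 + E) + 5) = √(13 + E))
Y(I) = I*√(13 + 2*I*(1 + I)) (Y(I) = √(13 + (I + I)*(I + 1))*I = √(13 + (2*I)*(1 + I))*I = √(13 + 2*I*(1 + I))*I = I*√(13 + 2*I*(1 + I)))
Y(-9)*233 + 259 = -9*√(13 + 2*(-9)*(1 - 9))*233 + 259 = -9*√(13 + 2*(-9)*(-8))*233 + 259 = -9*√(13 + 144)*233 + 259 = -9*√157*233 + 259 = -2097*√157 + 259 = 259 - 2097*√157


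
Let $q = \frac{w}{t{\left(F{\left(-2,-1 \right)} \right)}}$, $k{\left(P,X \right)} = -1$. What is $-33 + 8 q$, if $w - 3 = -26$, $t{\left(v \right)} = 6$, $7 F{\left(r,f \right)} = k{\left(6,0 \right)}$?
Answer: $- \frac{191}{3} \approx -63.667$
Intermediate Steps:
$F{\left(r,f \right)} = - \frac{1}{7}$ ($F{\left(r,f \right)} = \frac{1}{7} \left(-1\right) = - \frac{1}{7}$)
$w = -23$ ($w = 3 - 26 = -23$)
$q = - \frac{23}{6} \approx -3.8333$
$-33 + 8 q = -33 + 8 \left(- \frac{23}{6}\right) = -33 - \frac{92}{3} = - \frac{191}{3}$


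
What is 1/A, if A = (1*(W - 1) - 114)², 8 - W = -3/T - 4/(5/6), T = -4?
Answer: 400/4239481 ≈ 9.4351e-5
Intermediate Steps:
W = 241/20 (W = 8 - (-3/(-4) - 4/(5/6)) = 8 - (-3*(-¼) - 4/(5*(⅙))) = 8 - (¾ - 4/⅚) = 8 - (¾ - 4*6/5) = 8 - (¾ - 24/5) = 8 - 1*(-81/20) = 8 + 81/20 = 241/20 ≈ 12.050)
A = 4239481/400 (A = (1*(241/20 - 1) - 114)² = (1*(221/20) - 114)² = (221/20 - 114)² = (-2059/20)² = 4239481/400 ≈ 10599.)
1/A = 1/(4239481/400) = 400/4239481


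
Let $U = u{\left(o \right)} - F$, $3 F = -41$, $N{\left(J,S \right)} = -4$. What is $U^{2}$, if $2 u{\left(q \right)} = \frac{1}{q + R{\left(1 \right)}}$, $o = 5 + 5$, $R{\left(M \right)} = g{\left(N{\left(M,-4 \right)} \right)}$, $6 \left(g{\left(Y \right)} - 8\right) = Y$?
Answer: $\frac{18258529}{97344} \approx 187.57$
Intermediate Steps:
$g{\left(Y \right)} = 8 + \frac{Y}{6}$
$R{\left(M \right)} = \frac{22}{3}$ ($R{\left(M \right)} = 8 + \frac{1}{6} \left(-4\right) = 8 - \frac{2}{3} = \frac{22}{3}$)
$o = 10$
$u{\left(q \right)} = \frac{1}{2 \left(\frac{22}{3} + q\right)}$ ($u{\left(q \right)} = \frac{1}{2 \left(q + \frac{22}{3}\right)} = \frac{1}{2 \left(\frac{22}{3} + q\right)}$)
$F = - \frac{41}{3}$ ($F = \frac{1}{3} \left(-41\right) = - \frac{41}{3} \approx -13.667$)
$U = \frac{4273}{312}$ ($U = \frac{3}{2 \left(22 + 3 \cdot 10\right)} - - \frac{41}{3} = \frac{3}{2 \left(22 + 30\right)} + \frac{41}{3} = \frac{3}{2 \cdot 52} + \frac{41}{3} = \frac{3}{2} \cdot \frac{1}{52} + \frac{41}{3} = \frac{3}{104} + \frac{41}{3} = \frac{4273}{312} \approx 13.696$)
$U^{2} = \left(\frac{4273}{312}\right)^{2} = \frac{18258529}{97344}$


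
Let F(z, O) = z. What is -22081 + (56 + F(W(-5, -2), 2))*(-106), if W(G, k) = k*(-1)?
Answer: -28229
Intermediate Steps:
W(G, k) = -k
-22081 + (56 + F(W(-5, -2), 2))*(-106) = -22081 + (56 - 1*(-2))*(-106) = -22081 + (56 + 2)*(-106) = -22081 + 58*(-106) = -22081 - 6148 = -28229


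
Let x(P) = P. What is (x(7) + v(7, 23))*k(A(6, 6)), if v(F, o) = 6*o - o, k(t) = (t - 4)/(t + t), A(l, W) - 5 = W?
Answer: 427/11 ≈ 38.818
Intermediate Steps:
A(l, W) = 5 + W
k(t) = (-4 + t)/(2*t) (k(t) = (-4 + t)/((2*t)) = (-4 + t)*(1/(2*t)) = (-4 + t)/(2*t))
v(F, o) = 5*o
(x(7) + v(7, 23))*k(A(6, 6)) = (7 + 5*23)*((-4 + (5 + 6))/(2*(5 + 6))) = (7 + 115)*((½)*(-4 + 11)/11) = 122*((½)*(1/11)*7) = 122*(7/22) = 427/11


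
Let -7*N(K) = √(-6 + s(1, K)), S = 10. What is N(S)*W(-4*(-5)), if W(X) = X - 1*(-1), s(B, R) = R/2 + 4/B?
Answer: -3*√3 ≈ -5.1962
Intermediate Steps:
s(B, R) = R/2 + 4/B (s(B, R) = R*(½) + 4/B = R/2 + 4/B)
W(X) = 1 + X (W(X) = X + 1 = 1 + X)
N(K) = -√(-2 + K/2)/7 (N(K) = -√(-6 + (K/2 + 4/1))/7 = -√(-6 + (K/2 + 4*1))/7 = -√(-6 + (K/2 + 4))/7 = -√(-6 + (4 + K/2))/7 = -√(-2 + K/2)/7)
N(S)*W(-4*(-5)) = (-√(-8 + 2*10)/14)*(1 - 4*(-5)) = (-√(-8 + 20)/14)*(1 + 20) = -√3/7*21 = -3*√3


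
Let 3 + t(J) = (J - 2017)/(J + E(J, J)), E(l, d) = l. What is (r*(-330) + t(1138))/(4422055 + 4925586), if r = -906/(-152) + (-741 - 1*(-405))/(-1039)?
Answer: -93324181197/419994333512756 ≈ -0.00022220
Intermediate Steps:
r = 496203/78964 (r = -906*(-1/152) + (-741 + 405)*(-1/1039) = 453/76 - 336*(-1/1039) = 453/76 + 336/1039 = 496203/78964 ≈ 6.2839)
t(J) = -3 + (-2017 + J)/(2*J) (t(J) = -3 + (J - 2017)/(J + J) = -3 + (-2017 + J)/((2*J)) = -3 + (-2017 + J)*(1/(2*J)) = -3 + (-2017 + J)/(2*J))
(r*(-330) + t(1138))/(4422055 + 4925586) = ((496203/78964)*(-330) + (½)*(-2017 - 5*1138)/1138)/(4422055 + 4925586) = (-81873495/39482 + (½)*(1/1138)*(-2017 - 5690))/9347641 = (-81873495/39482 + (½)*(1/1138)*(-7707))*(1/9347641) = (-81873495/39482 - 7707/2276)*(1/9347641) = -93324181197/44930516*1/9347641 = -93324181197/419994333512756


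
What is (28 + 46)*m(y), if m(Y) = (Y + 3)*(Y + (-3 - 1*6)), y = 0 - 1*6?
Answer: 3330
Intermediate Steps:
y = -6 (y = 0 - 6 = -6)
m(Y) = (-9 + Y)*(3 + Y) (m(Y) = (3 + Y)*(Y + (-3 - 6)) = (3 + Y)*(Y - 9) = (3 + Y)*(-9 + Y) = (-9 + Y)*(3 + Y))
(28 + 46)*m(y) = (28 + 46)*(-27 + (-6)² - 6*(-6)) = 74*(-27 + 36 + 36) = 74*45 = 3330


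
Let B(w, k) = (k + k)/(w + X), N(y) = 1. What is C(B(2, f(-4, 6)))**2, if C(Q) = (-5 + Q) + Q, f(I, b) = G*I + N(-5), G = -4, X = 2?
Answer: 144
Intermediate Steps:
f(I, b) = 1 - 4*I (f(I, b) = -4*I + 1 = 1 - 4*I)
B(w, k) = 2*k/(2 + w) (B(w, k) = (k + k)/(w + 2) = (2*k)/(2 + w) = 2*k/(2 + w))
C(Q) = -5 + 2*Q
C(B(2, f(-4, 6)))**2 = (-5 + 2*(2*(1 - 4*(-4))/(2 + 2)))**2 = (-5 + 2*(2*(1 + 16)/4))**2 = (-5 + 2*(2*17*(1/4)))**2 = (-5 + 2*(17/2))**2 = (-5 + 17)**2 = 12**2 = 144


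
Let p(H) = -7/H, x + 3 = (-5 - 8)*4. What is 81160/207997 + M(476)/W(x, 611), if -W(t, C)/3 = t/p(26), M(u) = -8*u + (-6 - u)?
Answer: 1537139/207997 ≈ 7.3902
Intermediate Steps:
x = -55 (x = -3 + (-5 - 8)*4 = -3 - 13*4 = -3 - 52 = -55)
M(u) = -6 - 9*u
W(t, C) = 78*t/7 (W(t, C) = -3*t/((-7/26)) = -3*t/((-7*1/26)) = -3*t/(-7/26) = -3*t*(-26)/7 = -(-78)*t/7 = 78*t/7)
81160/207997 + M(476)/W(x, 611) = 81160/207997 + (-6 - 9*476)/(((78/7)*(-55))) = 81160*(1/207997) + (-6 - 4284)/(-4290/7) = 81160/207997 - 4290*(-7/4290) = 81160/207997 + 7 = 1537139/207997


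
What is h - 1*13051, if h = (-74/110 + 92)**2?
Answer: -14248746/3025 ≈ -4710.3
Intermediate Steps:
h = 25230529/3025 (h = (-74*1/110 + 92)**2 = (-37/55 + 92)**2 = (5023/55)**2 = 25230529/3025 ≈ 8340.7)
h - 1*13051 = 25230529/3025 - 1*13051 = 25230529/3025 - 13051 = -14248746/3025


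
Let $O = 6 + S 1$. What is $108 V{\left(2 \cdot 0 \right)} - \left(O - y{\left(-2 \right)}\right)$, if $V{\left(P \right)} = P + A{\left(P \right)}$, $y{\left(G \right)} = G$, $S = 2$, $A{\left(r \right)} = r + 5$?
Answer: $530$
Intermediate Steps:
$A{\left(r \right)} = 5 + r$
$O = 8$ ($O = 6 + 2 \cdot 1 = 6 + 2 = 8$)
$V{\left(P \right)} = 5 + 2 P$ ($V{\left(P \right)} = P + \left(5 + P\right) = 5 + 2 P$)
$108 V{\left(2 \cdot 0 \right)} - \left(O - y{\left(-2 \right)}\right) = 108 \left(5 + 2 \cdot 2 \cdot 0\right) - 10 = 108 \left(5 + 2 \cdot 0\right) - 10 = 108 \left(5 + 0\right) - 10 = 108 \cdot 5 - 10 = 540 - 10 = 530$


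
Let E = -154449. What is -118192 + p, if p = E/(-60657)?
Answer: -2389672565/20219 ≈ -1.1819e+5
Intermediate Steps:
p = 51483/20219 (p = -154449/(-60657) = -154449*(-1/60657) = 51483/20219 ≈ 2.5463)
-118192 + p = -118192 + 51483/20219 = -2389672565/20219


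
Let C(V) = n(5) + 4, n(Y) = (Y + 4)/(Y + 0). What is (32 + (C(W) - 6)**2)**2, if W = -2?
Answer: 641601/625 ≈ 1026.6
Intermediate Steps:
n(Y) = (4 + Y)/Y
C(V) = 29/5 (C(V) = (4 + 5)/5 + 4 = (1/5)*9 + 4 = 9/5 + 4 = 29/5)
(32 + (C(W) - 6)**2)**2 = (32 + (29/5 - 6)**2)**2 = (32 + (-1/5)**2)**2 = (32 + 1/25)**2 = (801/25)**2 = 641601/625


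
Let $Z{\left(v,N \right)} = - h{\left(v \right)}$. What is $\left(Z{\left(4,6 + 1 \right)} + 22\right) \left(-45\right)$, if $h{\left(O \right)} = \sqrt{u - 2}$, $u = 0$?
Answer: $-990 + 45 i \sqrt{2} \approx -990.0 + 63.64 i$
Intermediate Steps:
$h{\left(O \right)} = i \sqrt{2}$ ($h{\left(O \right)} = \sqrt{0 - 2} = \sqrt{-2} = i \sqrt{2}$)
$Z{\left(v,N \right)} = - i \sqrt{2}$
$\left(Z{\left(4,6 + 1 \right)} + 22\right) \left(-45\right) = \left(- i \sqrt{2} + 22\right) \left(-45\right) = \left(22 - i \sqrt{2}\right) \left(-45\right) = -990 + 45 i \sqrt{2}$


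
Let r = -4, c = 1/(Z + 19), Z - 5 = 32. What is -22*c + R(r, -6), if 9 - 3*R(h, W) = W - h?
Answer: 275/84 ≈ 3.2738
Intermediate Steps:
Z = 37 (Z = 5 + 32 = 37)
c = 1/56 (c = 1/(37 + 19) = 1/56 ≈ 0.017857)
R(h, W) = 3 - W/3 + h/3 (R(h, W) = 3 - (W - h)/3 = 3 + (-W/3 + h/3) = 3 - W/3 + h/3)
-22*c + R(r, -6) = -22*1/56 + (3 - ⅓*(-6) + (⅓)*(-4)) = -11/28 + (3 + 2 - 4/3) = -11/28 + 11/3 = 275/84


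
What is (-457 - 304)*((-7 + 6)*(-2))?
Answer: -1522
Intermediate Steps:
(-457 - 304)*((-7 + 6)*(-2)) = -(-761)*(-2) = -761*2 = -1522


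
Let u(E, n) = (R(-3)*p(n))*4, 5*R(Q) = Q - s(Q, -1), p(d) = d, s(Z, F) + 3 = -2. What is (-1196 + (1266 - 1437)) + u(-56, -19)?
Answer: -6987/5 ≈ -1397.4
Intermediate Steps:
s(Z, F) = -5 (s(Z, F) = -3 - 2 = -5)
R(Q) = 1 + Q/5 (R(Q) = (Q - 1*(-5))/5 = (Q + 5)/5 = (5 + Q)/5 = 1 + Q/5)
u(E, n) = 8*n/5 (u(E, n) = ((1 + (⅕)*(-3))*n)*4 = ((1 - ⅗)*n)*4 = (2*n/5)*4 = 8*n/5)
(-1196 + (1266 - 1437)) + u(-56, -19) = (-1196 + (1266 - 1437)) + (8/5)*(-19) = (-1196 - 171) - 152/5 = -1367 - 152/5 = -6987/5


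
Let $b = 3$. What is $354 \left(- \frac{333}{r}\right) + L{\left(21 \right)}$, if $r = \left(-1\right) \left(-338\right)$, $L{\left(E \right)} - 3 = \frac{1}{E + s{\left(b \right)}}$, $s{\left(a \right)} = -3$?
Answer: $- \frac{1051643}{3042} \approx -345.71$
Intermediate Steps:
$L{\left(E \right)} = 3 + \frac{1}{-3 + E}$ ($L{\left(E \right)} = 3 + \frac{1}{E - 3} = 3 + \frac{1}{-3 + E}$)
$r = 338$
$354 \left(- \frac{333}{r}\right) + L{\left(21 \right)} = 354 \left(- \frac{333}{338}\right) + \frac{-8 + 3 \cdot 21}{-3 + 21} = 354 \left(\left(-333\right) \frac{1}{338}\right) + \frac{-8 + 63}{18} = 354 \left(- \frac{333}{338}\right) + \frac{1}{18} \cdot 55 = - \frac{58941}{169} + \frac{55}{18} = - \frac{1051643}{3042}$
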